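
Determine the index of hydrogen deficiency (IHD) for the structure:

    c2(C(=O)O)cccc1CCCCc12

Molecular formula from the SMILES: C11H12O2.
DoU = (2C + 2 + N − H − X)/2 = (2·11 + 2 + 0 − 12 − 0)/2 = 12/2 = 6.
(Structurally: 2 ring(s) + 4 π bond(s) = 6.)

6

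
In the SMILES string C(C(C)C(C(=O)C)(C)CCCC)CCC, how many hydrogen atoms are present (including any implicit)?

28

Hydrogens are implicit in SMILES; fill each atom to its normal valence:
  6 × C: 2 H each → 12
  5 × C: 3 H each → 15
  2 × C: no H
  1 × C: 1 H
  1 × O: no H
  Total hydrogens = 28.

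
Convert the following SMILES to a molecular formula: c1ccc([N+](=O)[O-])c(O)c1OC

C7H7NO4

Heavy atoms from the SMILES: 7 C, 1 N, 4 O.
Implicit hydrogens by atom environment:
  3 × C (aromatic): 1 H each → 3
  3 × C (aromatic): no H
  2 × O: no H
  1 × C: 3 H
  1 × N (charge +1): no H
  1 × O: 1 H
  1 × O (charge -1): no H
  Total hydrogens = 7.
Molecular formula: C7H7NO4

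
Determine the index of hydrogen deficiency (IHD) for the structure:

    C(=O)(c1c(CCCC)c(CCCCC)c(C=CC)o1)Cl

5

Molecular formula from the SMILES: C17H25ClO2.
DoU = (2C + 2 + N − H − X)/2 = (2·17 + 2 + 0 − 25 − 1)/2 = 10/2 = 5.
(Structurally: 1 ring(s) + 4 π bond(s) = 5.)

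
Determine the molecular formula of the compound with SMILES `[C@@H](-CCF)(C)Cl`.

Heavy atoms from the SMILES: 4 C, 1 Cl, 1 F.
Implicit hydrogens by atom environment:
  2 × C: 2 H each → 4
  1 × C: 3 H
  1 × C: 1 H
  1 × Cl: no H
  1 × F: no H
  Total hydrogens = 8.
Molecular formula: C4H8ClF

C4H8ClF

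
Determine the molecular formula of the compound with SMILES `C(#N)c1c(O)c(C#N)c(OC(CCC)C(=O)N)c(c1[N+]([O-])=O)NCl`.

C13H12ClN5O5

Heavy atoms from the SMILES: 13 C, 1 Cl, 5 N, 5 O.
Implicit hydrogens by atom environment:
  6 × C (aromatic): no H
  3 × C: no H
  3 × O: no H
  2 × C: 2 H each → 4
  2 × N: no H
  1 × C: 3 H
  1 × C: 1 H
  1 × Cl: no H
  1 × N: 2 H
  1 × N: 1 H
  1 × N (charge +1): no H
  1 × O: 1 H
  1 × O (charge -1): no H
  Total hydrogens = 12.
Molecular formula: C13H12ClN5O5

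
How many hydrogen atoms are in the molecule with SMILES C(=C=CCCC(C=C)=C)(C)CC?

18

Hydrogens are implicit in SMILES; fill each atom to its normal valence:
  5 × C: 2 H each → 10
  3 × C: no H
  2 × C: 3 H each → 6
  2 × C: 1 H each → 2
  Total hydrogens = 18.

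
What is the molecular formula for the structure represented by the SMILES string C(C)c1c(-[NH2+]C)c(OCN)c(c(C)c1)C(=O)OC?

C13H21N2O3+

Heavy atoms from the SMILES: 13 C, 2 N, 3 O.
Implicit hydrogens by atom environment:
  5 × C (aromatic): no H
  4 × C: 3 H each → 12
  3 × O: no H
  2 × C: 2 H each → 4
  1 × C (aromatic): 1 H
  1 × C: no H
  1 × N (charge +1): 2 H
  1 × N: 2 H
  Total hydrogens = 21.
Net charge +1.
Molecular formula: C13H21N2O3+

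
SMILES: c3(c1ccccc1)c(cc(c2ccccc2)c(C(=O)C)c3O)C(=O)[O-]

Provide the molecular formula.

C21H15O4-

Heavy atoms from the SMILES: 21 C, 4 O.
Implicit hydrogens by atom environment:
  11 × C (aromatic): 1 H each → 11
  7 × C (aromatic): no H
  2 × C: no H
  2 × O: no H
  1 × C: 3 H
  1 × O: 1 H
  1 × O (charge -1): no H
  Total hydrogens = 15.
Net charge -1.
Molecular formula: C21H15O4-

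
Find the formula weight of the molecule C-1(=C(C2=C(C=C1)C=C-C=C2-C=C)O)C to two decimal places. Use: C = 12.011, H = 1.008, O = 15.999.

184.24

Molecular formula: C13H12O.
M = 13×12.011 + 12×1.008 + 1×15.999 = 184.24 g/mol.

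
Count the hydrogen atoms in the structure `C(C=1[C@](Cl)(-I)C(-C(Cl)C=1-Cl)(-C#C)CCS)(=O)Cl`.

Hydrogens are implicit in SMILES; fill each atom to its normal valence:
  6 × C: no H
  4 × Cl: no H
  2 × C: 2 H each → 4
  2 × C: 1 H each → 2
  1 × I: no H
  1 × O: no H
  1 × S: 1 H
  Total hydrogens = 7.

7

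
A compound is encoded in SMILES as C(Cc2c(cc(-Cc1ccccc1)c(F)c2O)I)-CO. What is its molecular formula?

C16H16FIO2

Heavy atoms from the SMILES: 16 C, 1 F, 1 I, 2 O.
Implicit hydrogens by atom environment:
  6 × C (aromatic): 1 H each → 6
  6 × C (aromatic): no H
  4 × C: 2 H each → 8
  2 × O: 1 H each → 2
  1 × F: no H
  1 × I: no H
  Total hydrogens = 16.
Molecular formula: C16H16FIO2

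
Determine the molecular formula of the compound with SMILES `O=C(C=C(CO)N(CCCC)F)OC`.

Heavy atoms from the SMILES: 9 C, 1 F, 1 N, 3 O.
Implicit hydrogens by atom environment:
  4 × C: 2 H each → 8
  2 × C: 3 H each → 6
  2 × C: no H
  2 × O: no H
  1 × C: 1 H
  1 × F: no H
  1 × N: no H
  1 × O: 1 H
  Total hydrogens = 16.
Molecular formula: C9H16FNO3

C9H16FNO3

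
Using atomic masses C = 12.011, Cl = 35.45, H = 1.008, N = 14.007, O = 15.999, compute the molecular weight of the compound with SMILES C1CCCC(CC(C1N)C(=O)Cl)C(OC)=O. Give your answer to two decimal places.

247.72

Molecular formula: C11H18ClNO3.
M = 11×12.011 + 1×35.45 + 18×1.008 + 1×14.007 + 3×15.999 = 247.72 g/mol.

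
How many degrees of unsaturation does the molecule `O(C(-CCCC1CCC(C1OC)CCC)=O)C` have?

2

Molecular formula from the SMILES: C14H26O3.
DoU = (2C + 2 + N − H − X)/2 = (2·14 + 2 + 0 − 26 − 0)/2 = 4/2 = 2.
(Structurally: 1 ring(s) + 1 π bond(s) = 2.)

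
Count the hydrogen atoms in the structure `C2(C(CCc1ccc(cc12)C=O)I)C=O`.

Hydrogens are implicit in SMILES; fill each atom to its normal valence:
  4 × C: 1 H each → 4
  3 × C (aromatic): 1 H each → 3
  3 × C (aromatic): no H
  2 × C: 2 H each → 4
  2 × O: no H
  1 × I: no H
  Total hydrogens = 11.

11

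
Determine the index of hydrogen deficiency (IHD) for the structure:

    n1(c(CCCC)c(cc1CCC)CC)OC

Molecular formula from the SMILES: C14H25NO.
DoU = (2C + 2 + N − H − X)/2 = (2·14 + 2 + 1 − 25 − 0)/2 = 6/2 = 3.
(Structurally: 1 ring(s) + 2 π bond(s) = 3.)

3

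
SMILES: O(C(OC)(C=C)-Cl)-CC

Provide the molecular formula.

Heavy atoms from the SMILES: 6 C, 1 Cl, 2 O.
Implicit hydrogens by atom environment:
  2 × C: 3 H each → 6
  2 × C: 2 H each → 4
  2 × O: no H
  1 × C: 1 H
  1 × C: no H
  1 × Cl: no H
  Total hydrogens = 11.
Molecular formula: C6H11ClO2

C6H11ClO2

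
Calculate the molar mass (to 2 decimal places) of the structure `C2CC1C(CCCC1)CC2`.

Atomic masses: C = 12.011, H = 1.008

138.25

Molecular formula: C10H18.
M = 10×12.011 + 18×1.008 = 138.25 g/mol.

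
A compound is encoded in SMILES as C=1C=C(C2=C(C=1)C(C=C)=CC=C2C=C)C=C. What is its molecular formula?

Heavy atoms from the SMILES: 16 C.
Implicit hydrogens by atom environment:
  5 × C (aromatic): 1 H each → 5
  5 × C (aromatic): no H
  3 × C: 2 H each → 6
  3 × C: 1 H each → 3
  Total hydrogens = 14.
Molecular formula: C16H14

C16H14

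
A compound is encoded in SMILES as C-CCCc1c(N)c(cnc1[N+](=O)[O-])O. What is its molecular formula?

C9H13N3O3

Heavy atoms from the SMILES: 9 C, 3 N, 3 O.
Implicit hydrogens by atom environment:
  4 × C (aromatic): no H
  3 × C: 2 H each → 6
  1 × C: 3 H
  1 × C (aromatic): 1 H
  1 × N: 2 H
  1 × N (aromatic): no H
  1 × N (charge +1): no H
  1 × O: 1 H
  1 × O: no H
  1 × O (charge -1): no H
  Total hydrogens = 13.
Molecular formula: C9H13N3O3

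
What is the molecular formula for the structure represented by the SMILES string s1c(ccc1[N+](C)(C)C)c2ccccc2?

C13H16NS+

Heavy atoms from the SMILES: 13 C, 1 N, 1 S.
Implicit hydrogens by atom environment:
  7 × C (aromatic): 1 H each → 7
  3 × C: 3 H each → 9
  3 × C (aromatic): no H
  1 × N (charge +1): no H
  1 × S (aromatic): no H
  Total hydrogens = 16.
Net charge +1.
Molecular formula: C13H16NS+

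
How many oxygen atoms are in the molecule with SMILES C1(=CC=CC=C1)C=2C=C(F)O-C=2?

The symbol for oxygen appears 1 time in the SMILES.

1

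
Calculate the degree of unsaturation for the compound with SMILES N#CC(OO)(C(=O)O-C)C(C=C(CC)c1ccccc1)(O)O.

8

Molecular formula from the SMILES: C15H17NO6.
DoU = (2C + 2 + N − H − X)/2 = (2·15 + 2 + 1 − 17 − 0)/2 = 16/2 = 8.
(Structurally: 1 ring(s) + 7 π bond(s) = 8.)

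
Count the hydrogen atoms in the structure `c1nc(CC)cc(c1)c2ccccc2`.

13

Hydrogens are implicit in SMILES; fill each atom to its normal valence:
  8 × C (aromatic): 1 H each → 8
  3 × C (aromatic): no H
  1 × C: 3 H
  1 × C: 2 H
  1 × N (aromatic): no H
  Total hydrogens = 13.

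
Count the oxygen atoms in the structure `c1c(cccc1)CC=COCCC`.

1

The symbol for oxygen appears 1 time in the SMILES.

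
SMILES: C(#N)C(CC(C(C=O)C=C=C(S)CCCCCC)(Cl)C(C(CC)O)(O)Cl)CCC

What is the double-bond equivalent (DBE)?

5

Molecular formula from the SMILES: C22H35Cl2NO3S.
DoU = (2C + 2 + N − H − X)/2 = (2·22 + 2 + 1 − 35 − 2)/2 = 10/2 = 5.
(Structurally: 0 ring(s) + 5 π bond(s) = 5.)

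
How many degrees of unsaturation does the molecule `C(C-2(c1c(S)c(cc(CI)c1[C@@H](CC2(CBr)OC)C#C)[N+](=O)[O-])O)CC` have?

Molecular formula from the SMILES: C18H21BrINO4S.
DoU = (2C + 2 + N − H − X)/2 = (2·18 + 2 + 1 − 21 − 2)/2 = 16/2 = 8.
(Structurally: 2 ring(s) + 6 π bond(s) = 8.)

8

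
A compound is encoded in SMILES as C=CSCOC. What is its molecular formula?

C4H8OS

Heavy atoms from the SMILES: 4 C, 1 O, 1 S.
Implicit hydrogens by atom environment:
  2 × C: 2 H each → 4
  1 × C: 3 H
  1 × C: 1 H
  1 × O: no H
  1 × S: no H
  Total hydrogens = 8.
Molecular formula: C4H8OS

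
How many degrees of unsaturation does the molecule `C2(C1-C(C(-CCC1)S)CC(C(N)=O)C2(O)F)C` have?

3

Molecular formula from the SMILES: C12H20FNO2S.
DoU = (2C + 2 + N − H − X)/2 = (2·12 + 2 + 1 − 20 − 1)/2 = 6/2 = 3.
(Structurally: 2 ring(s) + 1 π bond(s) = 3.)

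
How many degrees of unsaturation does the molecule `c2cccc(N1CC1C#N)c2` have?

Molecular formula from the SMILES: C9H8N2.
DoU = (2C + 2 + N − H − X)/2 = (2·9 + 2 + 2 − 8 − 0)/2 = 14/2 = 7.
(Structurally: 2 ring(s) + 5 π bond(s) = 7.)

7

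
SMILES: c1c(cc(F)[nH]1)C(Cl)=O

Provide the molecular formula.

C5H3ClFNO

Heavy atoms from the SMILES: 5 C, 1 Cl, 1 F, 1 N, 1 O.
Implicit hydrogens by atom environment:
  2 × C (aromatic): 1 H each → 2
  2 × C (aromatic): no H
  1 × C: no H
  1 × Cl: no H
  1 × F: no H
  1 × N (aromatic): 1 H
  1 × O: no H
  Total hydrogens = 3.
Molecular formula: C5H3ClFNO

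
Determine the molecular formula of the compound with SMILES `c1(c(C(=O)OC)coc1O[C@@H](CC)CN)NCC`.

Heavy atoms from the SMILES: 12 C, 2 N, 4 O.
Implicit hydrogens by atom environment:
  3 × C: 3 H each → 9
  3 × C: 2 H each → 6
  3 × C (aromatic): no H
  3 × O: no H
  1 × C (aromatic): 1 H
  1 × C: 1 H
  1 × C: no H
  1 × N: 2 H
  1 × N: 1 H
  1 × O (aromatic): no H
  Total hydrogens = 20.
Molecular formula: C12H20N2O4

C12H20N2O4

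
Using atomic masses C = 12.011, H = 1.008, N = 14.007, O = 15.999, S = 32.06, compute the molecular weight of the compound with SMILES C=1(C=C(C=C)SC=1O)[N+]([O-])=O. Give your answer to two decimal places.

Molecular formula: C6H5NO3S.
M = 6×12.011 + 5×1.008 + 1×14.007 + 3×15.999 + 1×32.06 = 171.17 g/mol.

171.17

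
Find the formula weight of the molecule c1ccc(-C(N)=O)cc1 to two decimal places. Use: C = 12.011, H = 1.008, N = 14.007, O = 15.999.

121.14

Molecular formula: C7H7NO.
M = 7×12.011 + 7×1.008 + 1×14.007 + 1×15.999 = 121.14 g/mol.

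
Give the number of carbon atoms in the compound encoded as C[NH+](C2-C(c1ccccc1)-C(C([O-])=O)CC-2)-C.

The symbol for carbon appears 14 times in the SMILES. Lowercase c denotes aromatic carbon and counts toward C.

14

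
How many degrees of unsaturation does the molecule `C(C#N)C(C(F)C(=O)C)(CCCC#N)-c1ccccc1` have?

Molecular formula from the SMILES: C16H17FN2O.
DoU = (2C + 2 + N − H − X)/2 = (2·16 + 2 + 2 − 17 − 1)/2 = 18/2 = 9.
(Structurally: 1 ring(s) + 8 π bond(s) = 9.)

9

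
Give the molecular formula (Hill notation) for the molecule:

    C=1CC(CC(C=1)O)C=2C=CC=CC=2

C12H14O

Heavy atoms from the SMILES: 12 C, 1 O.
Implicit hydrogens by atom environment:
  5 × C (aromatic): 1 H each → 5
  4 × C: 1 H each → 4
  2 × C: 2 H each → 4
  1 × C (aromatic): no H
  1 × O: 1 H
  Total hydrogens = 14.
Molecular formula: C12H14O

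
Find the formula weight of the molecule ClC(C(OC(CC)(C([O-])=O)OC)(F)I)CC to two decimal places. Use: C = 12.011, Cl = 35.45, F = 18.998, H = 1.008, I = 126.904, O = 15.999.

367.56

Molecular formula: C9H14ClFIO4-.
M = 9×12.011 + 1×35.45 + 1×18.998 + 14×1.008 + 1×126.904 + 4×15.999 = 367.56 g/mol.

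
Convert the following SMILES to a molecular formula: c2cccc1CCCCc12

Heavy atoms from the SMILES: 10 C.
Implicit hydrogens by atom environment:
  4 × C: 2 H each → 8
  4 × C (aromatic): 1 H each → 4
  2 × C (aromatic): no H
  Total hydrogens = 12.
Molecular formula: C10H12

C10H12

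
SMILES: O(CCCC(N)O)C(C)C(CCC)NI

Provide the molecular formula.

Heavy atoms from the SMILES: 10 C, 1 I, 2 N, 2 O.
Implicit hydrogens by atom environment:
  5 × C: 2 H each → 10
  3 × C: 1 H each → 3
  2 × C: 3 H each → 6
  1 × I: no H
  1 × N: 2 H
  1 × N: 1 H
  1 × O: 1 H
  1 × O: no H
  Total hydrogens = 23.
Molecular formula: C10H23IN2O2

C10H23IN2O2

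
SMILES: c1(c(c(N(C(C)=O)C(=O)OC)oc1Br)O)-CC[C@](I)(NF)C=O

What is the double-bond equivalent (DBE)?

Molecular formula from the SMILES: C12H13BrFIN2O6.
DoU = (2C + 2 + N − H − X)/2 = (2·12 + 2 + 2 − 13 − 3)/2 = 12/2 = 6.
(Structurally: 1 ring(s) + 5 π bond(s) = 6.)

6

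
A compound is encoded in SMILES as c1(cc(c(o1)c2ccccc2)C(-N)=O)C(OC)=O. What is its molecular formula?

Heavy atoms from the SMILES: 13 C, 1 N, 4 O.
Implicit hydrogens by atom environment:
  6 × C (aromatic): 1 H each → 6
  4 × C (aromatic): no H
  3 × O: no H
  2 × C: no H
  1 × C: 3 H
  1 × N: 2 H
  1 × O (aromatic): no H
  Total hydrogens = 11.
Molecular formula: C13H11NO4

C13H11NO4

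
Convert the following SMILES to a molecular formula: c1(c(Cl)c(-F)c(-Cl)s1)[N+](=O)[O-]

Heavy atoms from the SMILES: 4 C, 2 Cl, 1 F, 1 N, 2 O, 1 S.
Implicit hydrogens by atom environment:
  4 × C (aromatic): no H
  2 × Cl: no H
  1 × F: no H
  1 × N (charge +1): no H
  1 × O: no H
  1 × O (charge -1): no H
  1 × S (aromatic): no H
  Total hydrogens = 0.
Molecular formula: C4Cl2FNO2S

C4Cl2FNO2S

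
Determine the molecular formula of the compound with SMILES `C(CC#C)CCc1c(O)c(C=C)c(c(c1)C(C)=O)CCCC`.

C20H26O2

Heavy atoms from the SMILES: 20 C, 2 O.
Implicit hydrogens by atom environment:
  8 × C: 2 H each → 16
  5 × C (aromatic): no H
  2 × C: 3 H each → 6
  2 × C: 1 H each → 2
  2 × C: no H
  1 × C (aromatic): 1 H
  1 × O: 1 H
  1 × O: no H
  Total hydrogens = 26.
Molecular formula: C20H26O2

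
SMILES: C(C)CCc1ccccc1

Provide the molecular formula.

Heavy atoms from the SMILES: 10 C.
Implicit hydrogens by atom environment:
  5 × C (aromatic): 1 H each → 5
  3 × C: 2 H each → 6
  1 × C: 3 H
  1 × C (aromatic): no H
  Total hydrogens = 14.
Molecular formula: C10H14

C10H14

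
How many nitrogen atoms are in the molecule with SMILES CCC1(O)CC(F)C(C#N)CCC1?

1

The symbol for nitrogen appears 1 time in the SMILES.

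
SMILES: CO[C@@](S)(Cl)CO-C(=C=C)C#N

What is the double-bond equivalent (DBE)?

4

Molecular formula from the SMILES: C7H8ClNO2S.
DoU = (2C + 2 + N − H − X)/2 = (2·7 + 2 + 1 − 8 − 1)/2 = 8/2 = 4.
(Structurally: 0 ring(s) + 4 π bond(s) = 4.)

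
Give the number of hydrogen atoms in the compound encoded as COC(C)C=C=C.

10

Hydrogens are implicit in SMILES; fill each atom to its normal valence:
  2 × C: 3 H each → 6
  2 × C: 1 H each → 2
  1 × C: 2 H
  1 × C: no H
  1 × O: no H
  Total hydrogens = 10.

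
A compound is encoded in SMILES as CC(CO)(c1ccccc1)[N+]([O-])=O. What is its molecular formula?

C9H11NO3

Heavy atoms from the SMILES: 9 C, 1 N, 3 O.
Implicit hydrogens by atom environment:
  5 × C (aromatic): 1 H each → 5
  1 × C: 3 H
  1 × C: 2 H
  1 × C: no H
  1 × C (aromatic): no H
  1 × N (charge +1): no H
  1 × O: 1 H
  1 × O: no H
  1 × O (charge -1): no H
  Total hydrogens = 11.
Molecular formula: C9H11NO3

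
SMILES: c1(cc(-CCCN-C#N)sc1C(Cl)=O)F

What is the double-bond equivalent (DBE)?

Molecular formula from the SMILES: C9H8ClFN2OS.
DoU = (2C + 2 + N − H − X)/2 = (2·9 + 2 + 2 − 8 − 2)/2 = 12/2 = 6.
(Structurally: 1 ring(s) + 5 π bond(s) = 6.)

6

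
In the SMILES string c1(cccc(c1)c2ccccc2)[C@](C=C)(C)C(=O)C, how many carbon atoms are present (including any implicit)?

The symbol for carbon appears 18 times in the SMILES. Lowercase c denotes aromatic carbon and counts toward C.

18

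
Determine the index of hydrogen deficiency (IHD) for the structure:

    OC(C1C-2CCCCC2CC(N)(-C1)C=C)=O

Molecular formula from the SMILES: C13H21NO2.
DoU = (2C + 2 + N − H − X)/2 = (2·13 + 2 + 1 − 21 − 0)/2 = 8/2 = 4.
(Structurally: 2 ring(s) + 2 π bond(s) = 4.)

4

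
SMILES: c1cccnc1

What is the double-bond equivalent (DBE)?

Molecular formula from the SMILES: C5H5N.
DoU = (2C + 2 + N − H − X)/2 = (2·5 + 2 + 1 − 5 − 0)/2 = 8/2 = 4.
(Structurally: 1 ring(s) + 3 π bond(s) = 4.)

4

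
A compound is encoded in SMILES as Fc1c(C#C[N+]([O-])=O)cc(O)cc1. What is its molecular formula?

C8H4FNO3

Heavy atoms from the SMILES: 8 C, 1 F, 1 N, 3 O.
Implicit hydrogens by atom environment:
  3 × C (aromatic): 1 H each → 3
  3 × C (aromatic): no H
  2 × C: no H
  1 × F: no H
  1 × N (charge +1): no H
  1 × O: 1 H
  1 × O: no H
  1 × O (charge -1): no H
  Total hydrogens = 4.
Molecular formula: C8H4FNO3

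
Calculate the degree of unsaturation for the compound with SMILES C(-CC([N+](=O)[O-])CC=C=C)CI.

Molecular formula from the SMILES: C8H12INO2.
DoU = (2C + 2 + N − H − X)/2 = (2·8 + 2 + 1 − 12 − 1)/2 = 6/2 = 3.
(Structurally: 0 ring(s) + 3 π bond(s) = 3.)

3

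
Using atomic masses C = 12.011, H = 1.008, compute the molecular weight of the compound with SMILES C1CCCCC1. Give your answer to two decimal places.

Molecular formula: C6H12.
M = 6×12.011 + 12×1.008 = 84.16 g/mol.

84.16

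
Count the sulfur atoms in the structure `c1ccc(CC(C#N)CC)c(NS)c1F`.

1

The symbol for sulfur appears 1 time in the SMILES.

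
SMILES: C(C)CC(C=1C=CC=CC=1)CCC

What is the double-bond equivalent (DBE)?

Molecular formula from the SMILES: C13H20.
DoU = (2C + 2 + N − H − X)/2 = (2·13 + 2 + 0 − 20 − 0)/2 = 8/2 = 4.
(Structurally: 1 ring(s) + 3 π bond(s) = 4.)

4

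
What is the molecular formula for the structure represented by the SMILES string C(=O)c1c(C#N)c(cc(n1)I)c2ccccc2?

Heavy atoms from the SMILES: 13 C, 1 I, 2 N, 1 O.
Implicit hydrogens by atom environment:
  6 × C (aromatic): 1 H each → 6
  5 × C (aromatic): no H
  1 × C: 1 H
  1 × C: no H
  1 × I: no H
  1 × N (aromatic): no H
  1 × N: no H
  1 × O: no H
  Total hydrogens = 7.
Molecular formula: C13H7IN2O

C13H7IN2O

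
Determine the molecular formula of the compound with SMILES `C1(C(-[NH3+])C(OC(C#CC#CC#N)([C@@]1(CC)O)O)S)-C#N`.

Heavy atoms from the SMILES: 13 C, 3 N, 3 O, 1 S.
Implicit hydrogens by atom environment:
  8 × C: no H
  3 × C: 1 H each → 3
  2 × N: no H
  2 × O: 1 H each → 2
  1 × C: 3 H
  1 × C: 2 H
  1 × N (charge +1): 3 H
  1 × O: no H
  1 × S: 1 H
  Total hydrogens = 14.
Net charge +1.
Molecular formula: C13H14N3O3S+

C13H14N3O3S+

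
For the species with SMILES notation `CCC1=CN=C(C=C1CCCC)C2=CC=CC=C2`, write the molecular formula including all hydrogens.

Heavy atoms from the SMILES: 17 C, 1 N.
Implicit hydrogens by atom environment:
  7 × C (aromatic): 1 H each → 7
  4 × C: 2 H each → 8
  4 × C (aromatic): no H
  2 × C: 3 H each → 6
  1 × N (aromatic): no H
  Total hydrogens = 21.
Molecular formula: C17H21N

C17H21N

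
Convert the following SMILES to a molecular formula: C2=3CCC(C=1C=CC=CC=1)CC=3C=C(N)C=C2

C16H17N

Heavy atoms from the SMILES: 16 C, 1 N.
Implicit hydrogens by atom environment:
  8 × C (aromatic): 1 H each → 8
  4 × C (aromatic): no H
  3 × C: 2 H each → 6
  1 × C: 1 H
  1 × N: 2 H
  Total hydrogens = 17.
Molecular formula: C16H17N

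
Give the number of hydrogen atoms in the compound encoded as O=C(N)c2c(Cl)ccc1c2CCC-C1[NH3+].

14

Hydrogens are implicit in SMILES; fill each atom to its normal valence:
  4 × C (aromatic): no H
  3 × C: 2 H each → 6
  2 × C (aromatic): 1 H each → 2
  1 × C: 1 H
  1 × C: no H
  1 × Cl: no H
  1 × N (charge +1): 3 H
  1 × N: 2 H
  1 × O: no H
  Total hydrogens = 14.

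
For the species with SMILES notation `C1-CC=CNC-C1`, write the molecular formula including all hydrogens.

Heavy atoms from the SMILES: 6 C, 1 N.
Implicit hydrogens by atom environment:
  4 × C: 2 H each → 8
  2 × C: 1 H each → 2
  1 × N: 1 H
  Total hydrogens = 11.
Molecular formula: C6H11N

C6H11N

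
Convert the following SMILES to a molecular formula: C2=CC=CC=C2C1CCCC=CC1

Heavy atoms from the SMILES: 13 C.
Implicit hydrogens by atom environment:
  5 × C (aromatic): 1 H each → 5
  4 × C: 2 H each → 8
  3 × C: 1 H each → 3
  1 × C (aromatic): no H
  Total hydrogens = 16.
Molecular formula: C13H16

C13H16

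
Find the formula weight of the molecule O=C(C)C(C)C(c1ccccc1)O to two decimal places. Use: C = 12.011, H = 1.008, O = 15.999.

178.23

Molecular formula: C11H14O2.
M = 11×12.011 + 14×1.008 + 2×15.999 = 178.23 g/mol.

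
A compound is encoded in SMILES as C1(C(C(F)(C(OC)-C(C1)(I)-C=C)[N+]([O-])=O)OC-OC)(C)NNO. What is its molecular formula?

Heavy atoms from the SMILES: 12 C, 1 F, 1 I, 3 N, 6 O.
Implicit hydrogens by atom environment:
  4 × O: no H
  3 × C: 3 H each → 9
  3 × C: 2 H each → 6
  3 × C: 1 H each → 3
  3 × C: no H
  2 × N: 1 H each → 2
  1 × F: no H
  1 × I: no H
  1 × N (charge +1): no H
  1 × O: 1 H
  1 × O (charge -1): no H
  Total hydrogens = 21.
Molecular formula: C12H21FIN3O6

C12H21FIN3O6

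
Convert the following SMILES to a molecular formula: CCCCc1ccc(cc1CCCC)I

C14H21I

Heavy atoms from the SMILES: 14 C, 1 I.
Implicit hydrogens by atom environment:
  6 × C: 2 H each → 12
  3 × C (aromatic): 1 H each → 3
  3 × C (aromatic): no H
  2 × C: 3 H each → 6
  1 × I: no H
  Total hydrogens = 21.
Molecular formula: C14H21I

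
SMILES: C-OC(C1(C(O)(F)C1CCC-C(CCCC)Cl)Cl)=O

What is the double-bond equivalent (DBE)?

2

Molecular formula from the SMILES: C13H21Cl2FO3.
DoU = (2C + 2 + N − H − X)/2 = (2·13 + 2 + 0 − 21 − 3)/2 = 4/2 = 2.
(Structurally: 1 ring(s) + 1 π bond(s) = 2.)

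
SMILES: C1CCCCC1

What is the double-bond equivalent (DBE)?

Molecular formula from the SMILES: C6H12.
DoU = (2C + 2 + N − H − X)/2 = (2·6 + 2 + 0 − 12 − 0)/2 = 2/2 = 1.
(Structurally: 1 ring(s) + 0 π bond(s) = 1.)

1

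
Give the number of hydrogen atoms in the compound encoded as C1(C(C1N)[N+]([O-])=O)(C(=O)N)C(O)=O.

Hydrogens are implicit in SMILES; fill each atom to its normal valence:
  3 × C: no H
  3 × O: no H
  2 × C: 1 H each → 2
  2 × N: 2 H each → 4
  1 × N (charge +1): no H
  1 × O: 1 H
  1 × O (charge -1): no H
  Total hydrogens = 7.

7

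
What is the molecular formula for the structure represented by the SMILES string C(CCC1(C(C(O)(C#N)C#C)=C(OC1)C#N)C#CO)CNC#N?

C16H14N4O3

Heavy atoms from the SMILES: 16 C, 4 N, 3 O.
Implicit hydrogens by atom environment:
  10 × C: no H
  5 × C: 2 H each → 10
  3 × N: no H
  2 × O: 1 H each → 2
  1 × C: 1 H
  1 × N: 1 H
  1 × O: no H
  Total hydrogens = 14.
Molecular formula: C16H14N4O3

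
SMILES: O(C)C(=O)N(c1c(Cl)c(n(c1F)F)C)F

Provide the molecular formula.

Heavy atoms from the SMILES: 7 C, 1 Cl, 3 F, 2 N, 2 O.
Implicit hydrogens by atom environment:
  4 × C (aromatic): no H
  3 × F: no H
  2 × C: 3 H each → 6
  2 × O: no H
  1 × C: no H
  1 × Cl: no H
  1 × N (aromatic): no H
  1 × N: no H
  Total hydrogens = 6.
Molecular formula: C7H6ClF3N2O2

C7H6ClF3N2O2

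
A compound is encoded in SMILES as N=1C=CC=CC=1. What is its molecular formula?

Heavy atoms from the SMILES: 5 C, 1 N.
Implicit hydrogens by atom environment:
  5 × C (aromatic): 1 H each → 5
  1 × N (aromatic): no H
  Total hydrogens = 5.
Molecular formula: C5H5N

C5H5N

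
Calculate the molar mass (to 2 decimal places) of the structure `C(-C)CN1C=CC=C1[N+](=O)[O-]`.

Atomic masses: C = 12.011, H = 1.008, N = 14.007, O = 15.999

154.17

Molecular formula: C7H10N2O2.
M = 7×12.011 + 10×1.008 + 2×14.007 + 2×15.999 = 154.17 g/mol.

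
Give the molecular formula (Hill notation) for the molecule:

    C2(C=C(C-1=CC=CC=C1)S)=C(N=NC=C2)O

C12H10N2OS

Heavy atoms from the SMILES: 12 C, 2 N, 1 O, 1 S.
Implicit hydrogens by atom environment:
  7 × C (aromatic): 1 H each → 7
  3 × C (aromatic): no H
  2 × N (aromatic): no H
  1 × C: 1 H
  1 × C: no H
  1 × O: 1 H
  1 × S: 1 H
  Total hydrogens = 10.
Molecular formula: C12H10N2OS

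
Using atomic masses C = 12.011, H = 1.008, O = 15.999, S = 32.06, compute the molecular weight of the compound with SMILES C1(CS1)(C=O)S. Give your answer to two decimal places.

120.18

Molecular formula: C3H4OS2.
M = 3×12.011 + 4×1.008 + 1×15.999 + 2×32.06 = 120.18 g/mol.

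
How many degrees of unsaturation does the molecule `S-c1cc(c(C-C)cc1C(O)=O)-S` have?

Molecular formula from the SMILES: C9H10O2S2.
DoU = (2C + 2 + N − H − X)/2 = (2·9 + 2 + 0 − 10 − 0)/2 = 10/2 = 5.
(Structurally: 1 ring(s) + 4 π bond(s) = 5.)

5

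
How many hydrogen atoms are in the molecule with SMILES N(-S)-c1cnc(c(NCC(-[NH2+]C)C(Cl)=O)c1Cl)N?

14

Hydrogens are implicit in SMILES; fill each atom to its normal valence:
  4 × C (aromatic): no H
  2 × Cl: no H
  2 × N: 1 H each → 2
  1 × C: 3 H
  1 × C: 2 H
  1 × C (aromatic): 1 H
  1 × C: 1 H
  1 × C: no H
  1 × N: 2 H
  1 × N (charge +1): 2 H
  1 × N (aromatic): no H
  1 × O: no H
  1 × S: 1 H
  Total hydrogens = 14.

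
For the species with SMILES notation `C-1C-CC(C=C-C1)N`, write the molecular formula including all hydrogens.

Heavy atoms from the SMILES: 7 C, 1 N.
Implicit hydrogens by atom environment:
  4 × C: 2 H each → 8
  3 × C: 1 H each → 3
  1 × N: 2 H
  Total hydrogens = 13.
Molecular formula: C7H13N

C7H13N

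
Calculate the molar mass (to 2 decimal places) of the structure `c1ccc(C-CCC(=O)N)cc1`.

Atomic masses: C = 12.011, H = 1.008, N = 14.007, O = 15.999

Molecular formula: C10H13NO.
M = 10×12.011 + 13×1.008 + 1×14.007 + 1×15.999 = 163.22 g/mol.

163.22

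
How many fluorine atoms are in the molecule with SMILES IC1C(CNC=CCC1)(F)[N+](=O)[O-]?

The symbol for fluorine appears 1 time in the SMILES.

1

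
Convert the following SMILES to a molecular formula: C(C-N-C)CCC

C6H15N

Heavy atoms from the SMILES: 6 C, 1 N.
Implicit hydrogens by atom environment:
  4 × C: 2 H each → 8
  2 × C: 3 H each → 6
  1 × N: 1 H
  Total hydrogens = 15.
Molecular formula: C6H15N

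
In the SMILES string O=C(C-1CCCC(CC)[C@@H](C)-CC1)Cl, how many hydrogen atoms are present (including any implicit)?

21

Hydrogens are implicit in SMILES; fill each atom to its normal valence:
  6 × C: 2 H each → 12
  3 × C: 1 H each → 3
  2 × C: 3 H each → 6
  1 × C: no H
  1 × Cl: no H
  1 × O: no H
  Total hydrogens = 21.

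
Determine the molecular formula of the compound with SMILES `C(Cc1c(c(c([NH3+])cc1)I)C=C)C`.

Heavy atoms from the SMILES: 11 C, 1 I, 1 N.
Implicit hydrogens by atom environment:
  4 × C (aromatic): no H
  3 × C: 2 H each → 6
  2 × C (aromatic): 1 H each → 2
  1 × C: 3 H
  1 × C: 1 H
  1 × I: no H
  1 × N (charge +1): 3 H
  Total hydrogens = 15.
Net charge +1.
Molecular formula: C11H15IN+

C11H15IN+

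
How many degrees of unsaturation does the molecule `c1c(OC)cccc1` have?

4

Molecular formula from the SMILES: C7H8O.
DoU = (2C + 2 + N − H − X)/2 = (2·7 + 2 + 0 − 8 − 0)/2 = 8/2 = 4.
(Structurally: 1 ring(s) + 3 π bond(s) = 4.)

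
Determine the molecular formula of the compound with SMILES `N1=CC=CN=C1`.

Heavy atoms from the SMILES: 4 C, 2 N.
Implicit hydrogens by atom environment:
  4 × C (aromatic): 1 H each → 4
  2 × N (aromatic): no H
  Total hydrogens = 4.
Molecular formula: C4H4N2

C4H4N2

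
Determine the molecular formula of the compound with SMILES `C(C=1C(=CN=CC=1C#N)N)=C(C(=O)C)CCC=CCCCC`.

Heavy atoms from the SMILES: 18 C, 3 N, 1 O.
Implicit hydrogens by atom environment:
  5 × C: 2 H each → 10
  3 × C: 1 H each → 3
  3 × C (aromatic): no H
  3 × C: no H
  2 × C: 3 H each → 6
  2 × C (aromatic): 1 H each → 2
  1 × N: 2 H
  1 × N (aromatic): no H
  1 × N: no H
  1 × O: no H
  Total hydrogens = 23.
Molecular formula: C18H23N3O

C18H23N3O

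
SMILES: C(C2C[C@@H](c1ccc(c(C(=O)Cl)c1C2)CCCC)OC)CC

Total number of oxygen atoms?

The symbol for oxygen appears 2 times in the SMILES.

2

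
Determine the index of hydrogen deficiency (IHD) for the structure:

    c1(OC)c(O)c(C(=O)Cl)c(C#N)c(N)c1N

Molecular formula from the SMILES: C9H8ClN3O3.
DoU = (2C + 2 + N − H − X)/2 = (2·9 + 2 + 3 − 8 − 1)/2 = 14/2 = 7.
(Structurally: 1 ring(s) + 6 π bond(s) = 7.)

7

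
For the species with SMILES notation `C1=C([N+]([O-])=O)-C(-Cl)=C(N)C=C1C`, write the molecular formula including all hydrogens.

C7H7ClN2O2

Heavy atoms from the SMILES: 7 C, 1 Cl, 2 N, 2 O.
Implicit hydrogens by atom environment:
  4 × C (aromatic): no H
  2 × C (aromatic): 1 H each → 2
  1 × C: 3 H
  1 × Cl: no H
  1 × N: 2 H
  1 × N (charge +1): no H
  1 × O: no H
  1 × O (charge -1): no H
  Total hydrogens = 7.
Molecular formula: C7H7ClN2O2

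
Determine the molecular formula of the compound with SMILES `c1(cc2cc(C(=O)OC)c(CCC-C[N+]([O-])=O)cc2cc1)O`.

Heavy atoms from the SMILES: 16 C, 1 N, 5 O.
Implicit hydrogens by atom environment:
  5 × C (aromatic): 1 H each → 5
  5 × C (aromatic): no H
  4 × C: 2 H each → 8
  3 × O: no H
  1 × C: 3 H
  1 × C: no H
  1 × N (charge +1): no H
  1 × O: 1 H
  1 × O (charge -1): no H
  Total hydrogens = 17.
Molecular formula: C16H17NO5

C16H17NO5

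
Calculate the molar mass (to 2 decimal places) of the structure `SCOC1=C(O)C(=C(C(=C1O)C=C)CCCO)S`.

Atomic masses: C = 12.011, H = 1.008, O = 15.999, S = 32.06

288.38

Molecular formula: C12H16O4S2.
M = 12×12.011 + 16×1.008 + 4×15.999 + 2×32.06 = 288.38 g/mol.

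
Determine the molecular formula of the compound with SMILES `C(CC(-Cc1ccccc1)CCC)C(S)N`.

Heavy atoms from the SMILES: 14 C, 1 N, 1 S.
Implicit hydrogens by atom environment:
  5 × C: 2 H each → 10
  5 × C (aromatic): 1 H each → 5
  2 × C: 1 H each → 2
  1 × C: 3 H
  1 × C (aromatic): no H
  1 × N: 2 H
  1 × S: 1 H
  Total hydrogens = 23.
Molecular formula: C14H23NS

C14H23NS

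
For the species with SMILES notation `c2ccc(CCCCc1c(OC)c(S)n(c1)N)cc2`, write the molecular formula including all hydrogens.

Heavy atoms from the SMILES: 15 C, 2 N, 1 O, 1 S.
Implicit hydrogens by atom environment:
  6 × C (aromatic): 1 H each → 6
  4 × C: 2 H each → 8
  4 × C (aromatic): no H
  1 × C: 3 H
  1 × N: 2 H
  1 × N (aromatic): no H
  1 × O: no H
  1 × S: 1 H
  Total hydrogens = 20.
Molecular formula: C15H20N2OS

C15H20N2OS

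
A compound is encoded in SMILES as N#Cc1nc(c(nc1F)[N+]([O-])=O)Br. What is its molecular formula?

C5BrFN4O2

Heavy atoms from the SMILES: 1 Br, 5 C, 1 F, 4 N, 2 O.
Implicit hydrogens by atom environment:
  4 × C (aromatic): no H
  2 × N (aromatic): no H
  1 × Br: no H
  1 × C: no H
  1 × F: no H
  1 × N (charge +1): no H
  1 × N: no H
  1 × O: no H
  1 × O (charge -1): no H
  Total hydrogens = 0.
Molecular formula: C5BrFN4O2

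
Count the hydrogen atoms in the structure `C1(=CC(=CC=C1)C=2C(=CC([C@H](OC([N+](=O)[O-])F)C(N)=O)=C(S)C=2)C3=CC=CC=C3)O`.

17

Hydrogens are implicit in SMILES; fill each atom to its normal valence:
  11 × C (aromatic): 1 H each → 11
  7 × C (aromatic): no H
  3 × O: no H
  2 × C: 1 H each → 2
  1 × C: no H
  1 × F: no H
  1 × N: 2 H
  1 × N (charge +1): no H
  1 × O: 1 H
  1 × O (charge -1): no H
  1 × S: 1 H
  Total hydrogens = 17.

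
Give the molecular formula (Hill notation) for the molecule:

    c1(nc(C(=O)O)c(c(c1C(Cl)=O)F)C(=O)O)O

Heavy atoms from the SMILES: 8 C, 1 Cl, 1 F, 1 N, 6 O.
Implicit hydrogens by atom environment:
  5 × C (aromatic): no H
  3 × C: no H
  3 × O: 1 H each → 3
  3 × O: no H
  1 × Cl: no H
  1 × F: no H
  1 × N (aromatic): no H
  Total hydrogens = 3.
Molecular formula: C8H3ClFNO6

C8H3ClFNO6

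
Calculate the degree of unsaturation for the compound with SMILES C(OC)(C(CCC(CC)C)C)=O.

1

Molecular formula from the SMILES: C10H20O2.
DoU = (2C + 2 + N − H − X)/2 = (2·10 + 2 + 0 − 20 − 0)/2 = 2/2 = 1.
(Structurally: 0 ring(s) + 1 π bond(s) = 1.)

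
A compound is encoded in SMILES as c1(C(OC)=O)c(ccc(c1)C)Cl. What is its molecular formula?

Heavy atoms from the SMILES: 9 C, 1 Cl, 2 O.
Implicit hydrogens by atom environment:
  3 × C (aromatic): 1 H each → 3
  3 × C (aromatic): no H
  2 × C: 3 H each → 6
  2 × O: no H
  1 × C: no H
  1 × Cl: no H
  Total hydrogens = 9.
Molecular formula: C9H9ClO2

C9H9ClO2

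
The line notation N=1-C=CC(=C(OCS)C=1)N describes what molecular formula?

Heavy atoms from the SMILES: 6 C, 2 N, 1 O, 1 S.
Implicit hydrogens by atom environment:
  3 × C (aromatic): 1 H each → 3
  2 × C (aromatic): no H
  1 × C: 2 H
  1 × N: 2 H
  1 × N (aromatic): no H
  1 × O: no H
  1 × S: 1 H
  Total hydrogens = 8.
Molecular formula: C6H8N2OS

C6H8N2OS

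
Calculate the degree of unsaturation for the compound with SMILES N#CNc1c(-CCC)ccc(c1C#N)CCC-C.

Molecular formula from the SMILES: C15H19N3.
DoU = (2C + 2 + N − H − X)/2 = (2·15 + 2 + 3 − 19 − 0)/2 = 16/2 = 8.
(Structurally: 1 ring(s) + 7 π bond(s) = 8.)

8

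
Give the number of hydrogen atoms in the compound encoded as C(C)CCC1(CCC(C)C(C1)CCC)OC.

30

Hydrogens are implicit in SMILES; fill each atom to its normal valence:
  8 × C: 2 H each → 16
  4 × C: 3 H each → 12
  2 × C: 1 H each → 2
  1 × C: no H
  1 × O: no H
  Total hydrogens = 30.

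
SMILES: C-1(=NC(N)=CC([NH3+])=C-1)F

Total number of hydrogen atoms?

7

Hydrogens are implicit in SMILES; fill each atom to its normal valence:
  3 × C (aromatic): no H
  2 × C (aromatic): 1 H each → 2
  1 × F: no H
  1 × N (charge +1): 3 H
  1 × N: 2 H
  1 × N (aromatic): no H
  Total hydrogens = 7.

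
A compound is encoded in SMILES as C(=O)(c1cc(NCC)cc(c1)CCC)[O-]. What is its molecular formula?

Heavy atoms from the SMILES: 12 C, 1 N, 2 O.
Implicit hydrogens by atom environment:
  3 × C: 2 H each → 6
  3 × C (aromatic): 1 H each → 3
  3 × C (aromatic): no H
  2 × C: 3 H each → 6
  1 × C: no H
  1 × N: 1 H
  1 × O: no H
  1 × O (charge -1): no H
  Total hydrogens = 16.
Net charge -1.
Molecular formula: C12H16NO2-

C12H16NO2-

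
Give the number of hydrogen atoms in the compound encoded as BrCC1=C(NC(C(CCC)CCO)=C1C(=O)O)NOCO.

Hydrogens are implicit in SMILES; fill each atom to its normal valence:
  6 × C: 2 H each → 12
  4 × C (aromatic): no H
  3 × O: 1 H each → 3
  2 × O: no H
  1 × Br: no H
  1 × C: 3 H
  1 × C: 1 H
  1 × C: no H
  1 × N (aromatic): 1 H
  1 × N: 1 H
  Total hydrogens = 21.

21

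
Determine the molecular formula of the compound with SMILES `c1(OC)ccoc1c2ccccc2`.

C11H10O2

Heavy atoms from the SMILES: 11 C, 2 O.
Implicit hydrogens by atom environment:
  7 × C (aromatic): 1 H each → 7
  3 × C (aromatic): no H
  1 × C: 3 H
  1 × O (aromatic): no H
  1 × O: no H
  Total hydrogens = 10.
Molecular formula: C11H10O2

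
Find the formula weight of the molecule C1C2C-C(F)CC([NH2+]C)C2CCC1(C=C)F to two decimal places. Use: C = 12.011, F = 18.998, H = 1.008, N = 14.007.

230.32

Molecular formula: C13H22F2N+.
M = 13×12.011 + 2×18.998 + 22×1.008 + 1×14.007 = 230.32 g/mol.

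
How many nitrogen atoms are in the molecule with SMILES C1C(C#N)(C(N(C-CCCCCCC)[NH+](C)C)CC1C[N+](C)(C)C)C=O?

The symbol for nitrogen appears 4 times in the SMILES.

4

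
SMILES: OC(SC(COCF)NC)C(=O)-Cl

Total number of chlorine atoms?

The symbol for chlorine appears 1 time in the SMILES.

1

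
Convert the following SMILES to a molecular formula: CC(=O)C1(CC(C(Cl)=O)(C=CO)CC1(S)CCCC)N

Heavy atoms from the SMILES: 14 C, 1 Cl, 1 N, 3 O, 1 S.
Implicit hydrogens by atom environment:
  5 × C: 2 H each → 10
  5 × C: no H
  2 × C: 3 H each → 6
  2 × C: 1 H each → 2
  2 × O: no H
  1 × Cl: no H
  1 × N: 2 H
  1 × O: 1 H
  1 × S: 1 H
  Total hydrogens = 22.
Molecular formula: C14H22ClNO3S

C14H22ClNO3S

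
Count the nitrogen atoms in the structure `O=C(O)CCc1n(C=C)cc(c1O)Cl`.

1

The symbol for nitrogen appears 1 time in the SMILES.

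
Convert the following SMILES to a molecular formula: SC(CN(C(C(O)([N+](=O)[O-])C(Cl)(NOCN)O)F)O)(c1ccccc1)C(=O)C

C14H20ClFN4O7S

Heavy atoms from the SMILES: 14 C, 1 Cl, 1 F, 4 N, 7 O, 1 S.
Implicit hydrogens by atom environment:
  5 × C (aromatic): 1 H each → 5
  4 × C: no H
  3 × O: 1 H each → 3
  3 × O: no H
  2 × C: 2 H each → 4
  1 × C: 3 H
  1 × C: 1 H
  1 × C (aromatic): no H
  1 × Cl: no H
  1 × F: no H
  1 × N: 2 H
  1 × N: 1 H
  1 × N: no H
  1 × N (charge +1): no H
  1 × O (charge -1): no H
  1 × S: 1 H
  Total hydrogens = 20.
Molecular formula: C14H20ClFN4O7S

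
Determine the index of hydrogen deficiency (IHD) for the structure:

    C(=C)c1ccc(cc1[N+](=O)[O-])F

Molecular formula from the SMILES: C8H6FNO2.
DoU = (2C + 2 + N − H − X)/2 = (2·8 + 2 + 1 − 6 − 1)/2 = 12/2 = 6.
(Structurally: 1 ring(s) + 5 π bond(s) = 6.)

6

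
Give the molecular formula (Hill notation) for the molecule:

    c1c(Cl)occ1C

C5H5ClO

Heavy atoms from the SMILES: 5 C, 1 Cl, 1 O.
Implicit hydrogens by atom environment:
  2 × C (aromatic): 1 H each → 2
  2 × C (aromatic): no H
  1 × C: 3 H
  1 × Cl: no H
  1 × O (aromatic): no H
  Total hydrogens = 5.
Molecular formula: C5H5ClO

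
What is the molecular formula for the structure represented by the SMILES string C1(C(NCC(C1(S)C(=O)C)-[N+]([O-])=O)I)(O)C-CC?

Heavy atoms from the SMILES: 10 C, 1 I, 2 N, 4 O, 1 S.
Implicit hydrogens by atom environment:
  3 × C: 2 H each → 6
  3 × C: no H
  2 × C: 3 H each → 6
  2 × C: 1 H each → 2
  2 × O: no H
  1 × I: no H
  1 × N: 1 H
  1 × N (charge +1): no H
  1 × O: 1 H
  1 × O (charge -1): no H
  1 × S: 1 H
  Total hydrogens = 17.
Molecular formula: C10H17IN2O4S

C10H17IN2O4S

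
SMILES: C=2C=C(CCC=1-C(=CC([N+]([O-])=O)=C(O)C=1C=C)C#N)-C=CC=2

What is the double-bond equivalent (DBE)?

Molecular formula from the SMILES: C17H14N2O3.
DoU = (2C + 2 + N − H − X)/2 = (2·17 + 2 + 2 − 14 − 0)/2 = 24/2 = 12.
(Structurally: 2 ring(s) + 10 π bond(s) = 12.)

12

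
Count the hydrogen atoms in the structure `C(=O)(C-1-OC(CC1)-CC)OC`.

14

Hydrogens are implicit in SMILES; fill each atom to its normal valence:
  3 × C: 2 H each → 6
  3 × O: no H
  2 × C: 3 H each → 6
  2 × C: 1 H each → 2
  1 × C: no H
  Total hydrogens = 14.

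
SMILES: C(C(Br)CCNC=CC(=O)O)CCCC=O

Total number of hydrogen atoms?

18

Hydrogens are implicit in SMILES; fill each atom to its normal valence:
  6 × C: 2 H each → 12
  4 × C: 1 H each → 4
  2 × O: no H
  1 × Br: no H
  1 × C: no H
  1 × N: 1 H
  1 × O: 1 H
  Total hydrogens = 18.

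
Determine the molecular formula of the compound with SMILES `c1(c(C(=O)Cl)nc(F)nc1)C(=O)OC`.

Heavy atoms from the SMILES: 7 C, 1 Cl, 1 F, 2 N, 3 O.
Implicit hydrogens by atom environment:
  3 × C (aromatic): no H
  3 × O: no H
  2 × C: no H
  2 × N (aromatic): no H
  1 × C: 3 H
  1 × C (aromatic): 1 H
  1 × Cl: no H
  1 × F: no H
  Total hydrogens = 4.
Molecular formula: C7H4ClFN2O3

C7H4ClFN2O3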